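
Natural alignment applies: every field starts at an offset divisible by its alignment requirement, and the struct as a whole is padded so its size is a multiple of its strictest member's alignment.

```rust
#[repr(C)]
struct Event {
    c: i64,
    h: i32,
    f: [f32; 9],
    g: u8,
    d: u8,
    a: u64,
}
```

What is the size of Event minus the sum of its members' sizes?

0..8  c  (8B, 8-aligned)
8..12  h  (4B, 4-aligned)
12..48  f  (36B, 4-aligned)
48..49  g  (1B, 1-aligned)
49..50  d  (1B, 1-aligned)
50..56  -- padding (6B)
56..64  a  (8B, 8-aligned)
sizeof = 64, alignof = 8
data bytes 58, size 64 → padding 6

6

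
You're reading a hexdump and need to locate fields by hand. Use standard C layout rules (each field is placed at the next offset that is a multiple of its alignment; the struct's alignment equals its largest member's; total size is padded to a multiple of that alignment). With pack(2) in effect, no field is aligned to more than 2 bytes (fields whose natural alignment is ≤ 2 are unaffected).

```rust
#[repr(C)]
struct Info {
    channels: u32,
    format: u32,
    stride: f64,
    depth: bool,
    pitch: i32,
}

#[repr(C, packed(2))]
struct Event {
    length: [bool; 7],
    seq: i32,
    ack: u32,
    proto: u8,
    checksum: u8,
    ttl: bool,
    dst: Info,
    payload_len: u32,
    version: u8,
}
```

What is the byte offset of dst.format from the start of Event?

Info: channels at 0 (size 4, align 4) → ends 4; format at 4 (size 4, align 4) → ends 8; stride at 8 (size 8, align 8) → ends 16; depth at 16 (size 1, align 1) → ends 17; pad 3 to align 4 for pitch; pitch at 20 (size 4, align 4) → ends 24; total 24 bytes, alignment 8
length at 0 (size 7, align 1) → ends 7
pad 1 to align 2 for seq
seq at 8 (size 4, align 2) → ends 12
ack at 12 (size 4, align 2) → ends 16
proto at 16 (size 1, align 1) → ends 17
checksum at 17 (size 1, align 1) → ends 18
ttl at 18 (size 1, align 1) → ends 19
pad 1 to align 2 for dst
dst at 20 (size 24, align 2) → ends 44
within Info: format at 4
20 + 4 = 24

24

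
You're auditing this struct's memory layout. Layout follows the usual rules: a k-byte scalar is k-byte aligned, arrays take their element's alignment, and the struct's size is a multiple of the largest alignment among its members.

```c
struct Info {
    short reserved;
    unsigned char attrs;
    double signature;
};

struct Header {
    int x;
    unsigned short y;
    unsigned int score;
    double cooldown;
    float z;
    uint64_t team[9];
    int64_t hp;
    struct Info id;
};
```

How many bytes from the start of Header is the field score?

8

Info: @0: reserved [2B, align 2] → 2; @2: attrs [1B, align 1] → 3; +5 pad (align 8); @8: signature [8B, align 8] → 16; size 16, align 8
@0: x [4B, align 4] → 4
@4: y [2B, align 2] → 6
+2 pad (align 4)
@8: score [4B, align 4] → 12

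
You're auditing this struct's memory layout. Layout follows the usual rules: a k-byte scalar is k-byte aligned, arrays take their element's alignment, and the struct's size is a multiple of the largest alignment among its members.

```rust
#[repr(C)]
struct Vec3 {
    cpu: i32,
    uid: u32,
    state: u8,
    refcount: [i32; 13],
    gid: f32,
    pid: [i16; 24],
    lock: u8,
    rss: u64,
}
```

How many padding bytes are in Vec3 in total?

6

0..4  cpu  (4B, 4-aligned)
4..8  uid  (4B, 4-aligned)
8..9  state  (1B, 1-aligned)
9..12  -- padding (3B)
12..64  refcount  (52B, 4-aligned)
64..68  gid  (4B, 4-aligned)
68..116  pid  (48B, 2-aligned)
116..117  lock  (1B, 1-aligned)
117..120  -- padding (3B)
120..128  rss  (8B, 8-aligned)
sizeof = 128, alignof = 8
data bytes 122, size 128 → padding 6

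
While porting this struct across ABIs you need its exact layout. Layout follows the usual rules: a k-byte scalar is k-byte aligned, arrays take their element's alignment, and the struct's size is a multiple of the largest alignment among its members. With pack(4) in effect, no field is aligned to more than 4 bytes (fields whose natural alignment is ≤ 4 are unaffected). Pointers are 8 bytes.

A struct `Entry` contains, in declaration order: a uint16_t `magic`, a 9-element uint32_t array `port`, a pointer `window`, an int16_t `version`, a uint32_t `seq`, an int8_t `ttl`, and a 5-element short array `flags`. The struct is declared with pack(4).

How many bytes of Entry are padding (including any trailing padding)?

5

0..2  magic  (2B, 2-aligned)
2..4  -- padding (2B)
4..40  port  (36B, 4-aligned)
40..48  window  (8B, 4-aligned)
48..50  version  (2B, 2-aligned)
50..52  -- padding (2B)
52..56  seq  (4B, 4-aligned)
56..57  ttl  (1B, 1-aligned)
57..58  -- padding (1B)
58..68  flags  (10B, 2-aligned)
sizeof = 68, alignof = 4
data bytes 63, size 68 → padding 5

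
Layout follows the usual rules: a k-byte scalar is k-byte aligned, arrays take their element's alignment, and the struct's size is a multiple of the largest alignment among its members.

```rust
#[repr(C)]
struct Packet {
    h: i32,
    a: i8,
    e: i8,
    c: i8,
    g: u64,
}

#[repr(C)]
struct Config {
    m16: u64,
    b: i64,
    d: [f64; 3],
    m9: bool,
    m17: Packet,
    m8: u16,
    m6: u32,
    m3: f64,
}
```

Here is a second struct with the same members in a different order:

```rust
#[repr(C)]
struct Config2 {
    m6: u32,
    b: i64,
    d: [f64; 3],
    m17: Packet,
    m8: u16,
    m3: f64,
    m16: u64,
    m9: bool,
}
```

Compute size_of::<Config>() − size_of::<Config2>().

Packet: @0: h [4B, align 4] → 4; @4: a [1B, align 1] → 5; @5: e [1B, align 1] → 6; @6: c [1B, align 1] → 7; +1 pad (align 8); @8: g [8B, align 8] → 16; size 16, align 8
@0: m16 [8B, align 8] → 8
@8: b [8B, align 8] → 16
@16: d [24B, align 8] → 40
@40: m9 [1B, align 1] → 41
+7 pad (align 8)
@48: m17 [16B, align 8] → 64
@64: m8 [2B, align 2] → 66
+2 pad (align 4)
@68: m6 [4B, align 4] → 72
@72: m3 [8B, align 8] → 80
size 80, align 8
— Config2 —
@0: m6 [4B, align 4] → 4
+4 pad (align 8)
@8: b [8B, align 8] → 16
@16: d [24B, align 8] → 40
@40: m17 [16B, align 8] → 56
@56: m8 [2B, align 2] → 58
+6 pad (align 8)
@64: m3 [8B, align 8] → 72
@72: m16 [8B, align 8] → 80
@80: m9 [1B, align 1] → 81
+7 tail pad (align 8)
size 88, align 8
80 − 88 = -8

-8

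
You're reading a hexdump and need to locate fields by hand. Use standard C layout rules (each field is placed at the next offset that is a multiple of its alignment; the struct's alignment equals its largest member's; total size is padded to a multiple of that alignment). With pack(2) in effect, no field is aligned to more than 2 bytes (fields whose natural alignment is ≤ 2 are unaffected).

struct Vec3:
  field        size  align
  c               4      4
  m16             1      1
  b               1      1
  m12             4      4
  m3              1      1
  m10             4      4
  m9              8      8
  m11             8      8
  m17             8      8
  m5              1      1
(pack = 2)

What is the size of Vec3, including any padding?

42 bytes

c at 0 (size 4, align 2) → ends 4
m16 at 4 (size 1, align 1) → ends 5
b at 5 (size 1, align 1) → ends 6
m12 at 6 (size 4, align 2) → ends 10
m3 at 10 (size 1, align 1) → ends 11
pad 1 to align 2 for m10
m10 at 12 (size 4, align 2) → ends 16
m9 at 16 (size 8, align 2) → ends 24
m11 at 24 (size 8, align 2) → ends 32
m17 at 32 (size 8, align 2) → ends 40
m5 at 40 (size 1, align 1) → ends 41
tail pad 1 to reach multiple of 2
total 42 bytes, alignment 2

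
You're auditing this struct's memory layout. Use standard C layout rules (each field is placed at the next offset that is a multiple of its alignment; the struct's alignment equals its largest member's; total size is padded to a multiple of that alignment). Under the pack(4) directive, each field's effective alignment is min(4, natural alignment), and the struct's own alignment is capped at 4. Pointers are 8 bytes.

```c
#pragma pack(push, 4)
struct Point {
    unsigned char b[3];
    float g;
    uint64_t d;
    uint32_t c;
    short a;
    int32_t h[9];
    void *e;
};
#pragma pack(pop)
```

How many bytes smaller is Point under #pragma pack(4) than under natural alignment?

natural layout:
  @0: b [3B, align 1] → 3
  +1 pad (align 4)
  @4: g [4B, align 4] → 8
  @8: d [8B, align 8] → 16
  @16: c [4B, align 4] → 20
  @20: a [2B, align 2] → 22
  +2 pad (align 4)
  @24: h [36B, align 4] → 60
  +4 pad (align 8)
  @64: e [8B, align 8] → 72
  size 72, align 8
packed(4) layout:
  @0: b [3B, align 1] → 3
  +1 pad (align 4)
  @4: g [4B, align 4] → 8
  @8: d [8B, align 4] → 16
  @16: c [4B, align 4] → 20
  @20: a [2B, align 2] → 22
  +2 pad (align 4)
  @24: h [36B, align 4] → 60
  @60: e [8B, align 4] → 68
  size 68, align 4
72 − 68 = 4

4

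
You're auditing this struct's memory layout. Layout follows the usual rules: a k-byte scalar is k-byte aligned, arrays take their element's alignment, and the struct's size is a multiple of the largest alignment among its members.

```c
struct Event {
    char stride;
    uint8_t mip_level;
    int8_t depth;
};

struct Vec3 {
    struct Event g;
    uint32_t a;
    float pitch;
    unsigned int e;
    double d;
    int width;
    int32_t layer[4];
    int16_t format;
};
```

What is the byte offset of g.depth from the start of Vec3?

2

Event: 0..1  stride  (1B, 1-aligned); 1..2  mip_level  (1B, 1-aligned); 2..3  depth  (1B, 1-aligned); sizeof = 3, alignof = 1
0..3  g  (3B, 1-aligned)
within Event: depth at 2
0 + 2 = 2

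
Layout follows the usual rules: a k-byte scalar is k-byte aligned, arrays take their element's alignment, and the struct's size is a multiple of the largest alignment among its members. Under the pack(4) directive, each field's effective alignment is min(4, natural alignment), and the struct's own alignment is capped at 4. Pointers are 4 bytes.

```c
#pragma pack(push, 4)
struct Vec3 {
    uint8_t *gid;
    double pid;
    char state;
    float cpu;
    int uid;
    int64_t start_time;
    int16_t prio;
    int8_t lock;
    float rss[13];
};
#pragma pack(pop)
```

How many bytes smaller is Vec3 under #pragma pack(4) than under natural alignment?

natural layout:
  @0: gid [4B, align 4] → 4
  +4 pad (align 8)
  @8: pid [8B, align 8] → 16
  @16: state [1B, align 1] → 17
  +3 pad (align 4)
  @20: cpu [4B, align 4] → 24
  @24: uid [4B, align 4] → 28
  +4 pad (align 8)
  @32: start_time [8B, align 8] → 40
  @40: prio [2B, align 2] → 42
  @42: lock [1B, align 1] → 43
  +1 pad (align 4)
  @44: rss [52B, align 4] → 96
  size 96, align 8
packed(4) layout:
  @0: gid [4B, align 4] → 4
  @4: pid [8B, align 4] → 12
  @12: state [1B, align 1] → 13
  +3 pad (align 4)
  @16: cpu [4B, align 4] → 20
  @20: uid [4B, align 4] → 24
  @24: start_time [8B, align 4] → 32
  @32: prio [2B, align 2] → 34
  @34: lock [1B, align 1] → 35
  +1 pad (align 4)
  @36: rss [52B, align 4] → 88
  size 88, align 4
96 − 88 = 8

8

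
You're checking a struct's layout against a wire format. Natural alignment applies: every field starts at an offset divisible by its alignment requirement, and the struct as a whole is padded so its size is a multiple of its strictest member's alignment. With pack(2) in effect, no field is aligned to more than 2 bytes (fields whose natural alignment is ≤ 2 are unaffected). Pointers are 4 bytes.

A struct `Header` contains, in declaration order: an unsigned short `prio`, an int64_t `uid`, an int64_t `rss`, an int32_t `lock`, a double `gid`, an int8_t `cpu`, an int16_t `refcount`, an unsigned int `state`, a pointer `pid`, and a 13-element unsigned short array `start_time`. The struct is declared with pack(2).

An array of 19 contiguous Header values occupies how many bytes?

1292

0..2  prio  (2B, 2-aligned)
2..10  uid  (8B, 2-aligned)
10..18  rss  (8B, 2-aligned)
18..22  lock  (4B, 2-aligned)
22..30  gid  (8B, 2-aligned)
30..31  cpu  (1B, 1-aligned)
31..32  -- padding (1B)
32..34  refcount  (2B, 2-aligned)
34..38  state  (4B, 2-aligned)
38..42  pid  (4B, 2-aligned)
42..68  start_time  (26B, 2-aligned)
sizeof = 68, alignof = 2
array of 19: 19 × 68 = 1292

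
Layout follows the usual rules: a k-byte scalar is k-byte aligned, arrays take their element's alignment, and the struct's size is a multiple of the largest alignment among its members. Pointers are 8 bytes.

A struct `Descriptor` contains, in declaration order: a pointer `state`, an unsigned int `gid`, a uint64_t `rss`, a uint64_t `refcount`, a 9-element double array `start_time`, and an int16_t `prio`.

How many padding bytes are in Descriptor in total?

10

@0: state [8B, align 8] → 8
@8: gid [4B, align 4] → 12
+4 pad (align 8)
@16: rss [8B, align 8] → 24
@24: refcount [8B, align 8] → 32
@32: start_time [72B, align 8] → 104
@104: prio [2B, align 2] → 106
+6 tail pad (align 8)
size 112, align 8
data bytes 102, size 112 → padding 10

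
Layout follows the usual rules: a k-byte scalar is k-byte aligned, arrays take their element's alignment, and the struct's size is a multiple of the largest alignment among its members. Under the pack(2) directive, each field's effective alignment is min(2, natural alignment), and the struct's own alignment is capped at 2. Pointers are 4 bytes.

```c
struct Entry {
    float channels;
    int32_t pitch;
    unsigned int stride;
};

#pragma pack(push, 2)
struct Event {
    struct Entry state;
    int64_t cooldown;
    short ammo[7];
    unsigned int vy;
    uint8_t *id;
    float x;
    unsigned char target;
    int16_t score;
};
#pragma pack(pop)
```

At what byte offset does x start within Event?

Entry: @0: channels [4B, align 4] → 4; @4: pitch [4B, align 4] → 8; @8: stride [4B, align 4] → 12; size 12, align 4
@0: state [12B, align 2] → 12
@12: cooldown [8B, align 2] → 20
@20: ammo [14B, align 2] → 34
@34: vy [4B, align 2] → 38
@38: id [4B, align 2] → 42
@42: x [4B, align 2] → 46

42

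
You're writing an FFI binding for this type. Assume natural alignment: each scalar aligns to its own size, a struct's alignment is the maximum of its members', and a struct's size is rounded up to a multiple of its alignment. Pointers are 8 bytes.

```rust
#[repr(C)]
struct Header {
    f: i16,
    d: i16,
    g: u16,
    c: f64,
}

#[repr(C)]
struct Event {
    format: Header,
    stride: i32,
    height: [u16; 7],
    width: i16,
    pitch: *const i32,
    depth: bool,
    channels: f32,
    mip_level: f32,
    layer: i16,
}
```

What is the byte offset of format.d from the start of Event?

Header: f at 0 (size 2, align 2) → ends 2; d at 2 (size 2, align 2) → ends 4; g at 4 (size 2, align 2) → ends 6; pad 2 to align 8 for c; c at 8 (size 8, align 8) → ends 16; total 16 bytes, alignment 8
format at 0 (size 16, align 8) → ends 16
within Header: d at 2
0 + 2 = 2

2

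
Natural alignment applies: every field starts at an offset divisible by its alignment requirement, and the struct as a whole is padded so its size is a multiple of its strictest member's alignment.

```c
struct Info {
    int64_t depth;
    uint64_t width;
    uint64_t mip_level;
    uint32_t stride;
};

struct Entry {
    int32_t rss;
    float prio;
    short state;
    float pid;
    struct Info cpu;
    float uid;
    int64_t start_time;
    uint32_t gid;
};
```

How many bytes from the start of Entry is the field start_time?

56

Info: @0: depth [8B, align 8] → 8; @8: width [8B, align 8] → 16; @16: mip_level [8B, align 8] → 24; @24: stride [4B, align 4] → 28; +4 tail pad (align 8); size 32, align 8
@0: rss [4B, align 4] → 4
@4: prio [4B, align 4] → 8
@8: state [2B, align 2] → 10
+2 pad (align 4)
@12: pid [4B, align 4] → 16
@16: cpu [32B, align 8] → 48
@48: uid [4B, align 4] → 52
+4 pad (align 8)
@56: start_time [8B, align 8] → 64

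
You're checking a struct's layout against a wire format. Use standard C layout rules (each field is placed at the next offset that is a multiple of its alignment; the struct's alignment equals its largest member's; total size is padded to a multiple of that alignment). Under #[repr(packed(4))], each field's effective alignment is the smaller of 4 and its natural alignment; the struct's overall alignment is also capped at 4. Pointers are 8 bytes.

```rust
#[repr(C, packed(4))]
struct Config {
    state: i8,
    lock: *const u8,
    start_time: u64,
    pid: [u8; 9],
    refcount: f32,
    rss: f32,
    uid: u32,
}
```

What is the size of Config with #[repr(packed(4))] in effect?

44

state at 0 (size 1, align 1) → ends 1
pad 3 to align 4 for lock
lock at 4 (size 8, align 4) → ends 12
start_time at 12 (size 8, align 4) → ends 20
pid at 20 (size 9, align 1) → ends 29
pad 3 to align 4 for refcount
refcount at 32 (size 4, align 4) → ends 36
rss at 36 (size 4, align 4) → ends 40
uid at 40 (size 4, align 4) → ends 44
total 44 bytes, alignment 4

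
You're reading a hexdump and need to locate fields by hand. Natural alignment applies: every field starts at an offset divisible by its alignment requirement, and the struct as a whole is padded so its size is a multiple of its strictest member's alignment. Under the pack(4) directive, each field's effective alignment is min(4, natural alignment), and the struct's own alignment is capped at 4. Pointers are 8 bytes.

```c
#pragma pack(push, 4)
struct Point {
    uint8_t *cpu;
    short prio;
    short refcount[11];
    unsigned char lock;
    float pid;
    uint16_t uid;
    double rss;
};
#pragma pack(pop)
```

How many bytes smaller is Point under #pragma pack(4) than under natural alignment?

4

natural layout:
  0..8  cpu  (8B, 8-aligned)
  8..10  prio  (2B, 2-aligned)
  10..32  refcount  (22B, 2-aligned)
  32..33  lock  (1B, 1-aligned)
  33..36  -- padding (3B)
  36..40  pid  (4B, 4-aligned)
  40..42  uid  (2B, 2-aligned)
  42..48  -- padding (6B)
  48..56  rss  (8B, 8-aligned)
  sizeof = 56, alignof = 8
packed(4) layout:
  0..8  cpu  (8B, 4-aligned)
  8..10  prio  (2B, 2-aligned)
  10..32  refcount  (22B, 2-aligned)
  32..33  lock  (1B, 1-aligned)
  33..36  -- padding (3B)
  36..40  pid  (4B, 4-aligned)
  40..42  uid  (2B, 2-aligned)
  42..44  -- padding (2B)
  44..52  rss  (8B, 4-aligned)
  sizeof = 52, alignof = 4
56 − 52 = 4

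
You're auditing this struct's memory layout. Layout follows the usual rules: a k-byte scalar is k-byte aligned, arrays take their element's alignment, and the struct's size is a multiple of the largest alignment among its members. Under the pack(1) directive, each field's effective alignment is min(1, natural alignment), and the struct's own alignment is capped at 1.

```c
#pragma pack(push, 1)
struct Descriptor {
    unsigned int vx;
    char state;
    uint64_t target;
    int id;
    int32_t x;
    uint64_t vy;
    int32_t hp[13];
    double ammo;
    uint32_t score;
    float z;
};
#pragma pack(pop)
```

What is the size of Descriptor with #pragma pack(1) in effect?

97

vx at 0 (size 4, align 1) → ends 4
state at 4 (size 1, align 1) → ends 5
target at 5 (size 8, align 1) → ends 13
id at 13 (size 4, align 1) → ends 17
x at 17 (size 4, align 1) → ends 21
vy at 21 (size 8, align 1) → ends 29
hp at 29 (size 52, align 1) → ends 81
ammo at 81 (size 8, align 1) → ends 89
score at 89 (size 4, align 1) → ends 93
z at 93 (size 4, align 1) → ends 97
total 97 bytes, alignment 1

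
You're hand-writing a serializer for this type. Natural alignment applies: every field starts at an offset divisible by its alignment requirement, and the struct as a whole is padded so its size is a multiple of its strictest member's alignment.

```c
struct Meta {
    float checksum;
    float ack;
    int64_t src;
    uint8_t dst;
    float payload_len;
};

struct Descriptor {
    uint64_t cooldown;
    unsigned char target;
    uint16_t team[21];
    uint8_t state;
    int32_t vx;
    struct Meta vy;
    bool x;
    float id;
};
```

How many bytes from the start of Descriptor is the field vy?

64

Meta: checksum at 0 (size 4, align 4) → ends 4; ack at 4 (size 4, align 4) → ends 8; src at 8 (size 8, align 8) → ends 16; dst at 16 (size 1, align 1) → ends 17; pad 3 to align 4 for payload_len; payload_len at 20 (size 4, align 4) → ends 24; total 24 bytes, alignment 8
cooldown at 0 (size 8, align 8) → ends 8
target at 8 (size 1, align 1) → ends 9
pad 1 to align 2 for team
team at 10 (size 42, align 2) → ends 52
state at 52 (size 1, align 1) → ends 53
pad 3 to align 4 for vx
vx at 56 (size 4, align 4) → ends 60
pad 4 to align 8 for vy
vy at 64 (size 24, align 8) → ends 88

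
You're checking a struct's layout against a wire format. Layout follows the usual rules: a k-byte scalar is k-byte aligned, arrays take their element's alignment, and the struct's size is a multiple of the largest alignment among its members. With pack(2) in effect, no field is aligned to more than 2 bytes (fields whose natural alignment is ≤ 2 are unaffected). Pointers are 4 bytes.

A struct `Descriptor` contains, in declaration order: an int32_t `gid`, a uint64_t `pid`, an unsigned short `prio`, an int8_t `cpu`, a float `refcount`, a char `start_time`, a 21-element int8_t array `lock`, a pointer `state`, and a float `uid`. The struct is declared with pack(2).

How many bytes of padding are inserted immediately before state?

0

@0: gid [4B, align 2] → 4
@4: pid [8B, align 2] → 12
@12: prio [2B, align 2] → 14
@14: cpu [1B, align 1] → 15
+1 pad (align 2)
@16: refcount [4B, align 2] → 20
@20: start_time [1B, align 1] → 21
@21: lock [21B, align 1] → 42
@42: state [4B, align 2] → 46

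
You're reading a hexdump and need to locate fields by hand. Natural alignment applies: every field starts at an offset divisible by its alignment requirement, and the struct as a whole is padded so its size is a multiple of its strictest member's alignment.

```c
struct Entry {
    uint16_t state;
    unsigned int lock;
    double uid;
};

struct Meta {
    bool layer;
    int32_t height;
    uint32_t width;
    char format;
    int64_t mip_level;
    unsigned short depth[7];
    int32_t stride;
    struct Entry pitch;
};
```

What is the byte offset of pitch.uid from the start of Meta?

56

Entry: @0: state [2B, align 2] → 2; +2 pad (align 4); @4: lock [4B, align 4] → 8; @8: uid [8B, align 8] → 16; size 16, align 8
@0: layer [1B, align 1] → 1
+3 pad (align 4)
@4: height [4B, align 4] → 8
@8: width [4B, align 4] → 12
@12: format [1B, align 1] → 13
+3 pad (align 8)
@16: mip_level [8B, align 8] → 24
@24: depth [14B, align 2] → 38
+2 pad (align 4)
@40: stride [4B, align 4] → 44
+4 pad (align 8)
@48: pitch [16B, align 8] → 64
within Entry: uid at 8
48 + 8 = 56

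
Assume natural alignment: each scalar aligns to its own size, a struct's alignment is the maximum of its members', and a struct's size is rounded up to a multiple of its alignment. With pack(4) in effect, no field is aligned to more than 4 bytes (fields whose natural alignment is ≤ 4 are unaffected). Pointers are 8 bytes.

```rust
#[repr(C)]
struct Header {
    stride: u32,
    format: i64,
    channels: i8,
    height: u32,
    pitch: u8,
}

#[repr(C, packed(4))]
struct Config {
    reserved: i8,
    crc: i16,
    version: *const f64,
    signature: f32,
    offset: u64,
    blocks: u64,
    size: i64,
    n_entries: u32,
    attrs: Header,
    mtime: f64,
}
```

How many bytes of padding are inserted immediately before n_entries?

0

Header: stride at 0 (size 4, align 4) → ends 4; pad 4 to align 8 for format; format at 8 (size 8, align 8) → ends 16; channels at 16 (size 1, align 1) → ends 17; pad 3 to align 4 for height; height at 20 (size 4, align 4) → ends 24; pitch at 24 (size 1, align 1) → ends 25; tail pad 7 to reach multiple of 8; total 32 bytes, alignment 8
reserved at 0 (size 1, align 1) → ends 1
pad 1 to align 2 for crc
crc at 2 (size 2, align 2) → ends 4
version at 4 (size 8, align 4) → ends 12
signature at 12 (size 4, align 4) → ends 16
offset at 16 (size 8, align 4) → ends 24
blocks at 24 (size 8, align 4) → ends 32
size at 32 (size 8, align 4) → ends 40
n_entries at 40 (size 4, align 4) → ends 44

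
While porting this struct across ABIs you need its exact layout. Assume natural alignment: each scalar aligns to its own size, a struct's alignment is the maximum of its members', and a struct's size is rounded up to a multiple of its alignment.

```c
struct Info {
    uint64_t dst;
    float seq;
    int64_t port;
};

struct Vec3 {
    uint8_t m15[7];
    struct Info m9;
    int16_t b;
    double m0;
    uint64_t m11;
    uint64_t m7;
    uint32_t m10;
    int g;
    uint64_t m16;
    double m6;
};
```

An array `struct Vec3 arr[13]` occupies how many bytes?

Info: dst at 0 (size 8, align 8) → ends 8; seq at 8 (size 4, align 4) → ends 12; pad 4 to align 8 for port; port at 16 (size 8, align 8) → ends 24; total 24 bytes, alignment 8
m15 at 0 (size 7, align 1) → ends 7
pad 1 to align 8 for m9
m9 at 8 (size 24, align 8) → ends 32
b at 32 (size 2, align 2) → ends 34
pad 6 to align 8 for m0
m0 at 40 (size 8, align 8) → ends 48
m11 at 48 (size 8, align 8) → ends 56
m7 at 56 (size 8, align 8) → ends 64
m10 at 64 (size 4, align 4) → ends 68
g at 68 (size 4, align 4) → ends 72
m16 at 72 (size 8, align 8) → ends 80
m6 at 80 (size 8, align 8) → ends 88
total 88 bytes, alignment 8
array of 13: 13 × 88 = 1144

1144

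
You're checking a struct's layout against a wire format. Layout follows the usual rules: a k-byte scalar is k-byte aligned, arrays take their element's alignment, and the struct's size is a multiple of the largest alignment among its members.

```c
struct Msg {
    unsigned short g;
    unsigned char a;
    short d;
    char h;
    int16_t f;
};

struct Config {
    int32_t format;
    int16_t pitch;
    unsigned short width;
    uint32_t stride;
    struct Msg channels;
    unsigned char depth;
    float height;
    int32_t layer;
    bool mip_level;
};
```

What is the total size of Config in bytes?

36

Msg: @0: g [2B, align 2] → 2; @2: a [1B, align 1] → 3; +1 pad (align 2); @4: d [2B, align 2] → 6; @6: h [1B, align 1] → 7; +1 pad (align 2); @8: f [2B, align 2] → 10; size 10, align 2
@0: format [4B, align 4] → 4
@4: pitch [2B, align 2] → 6
@6: width [2B, align 2] → 8
@8: stride [4B, align 4] → 12
@12: channels [10B, align 2] → 22
@22: depth [1B, align 1] → 23
+1 pad (align 4)
@24: height [4B, align 4] → 28
@28: layer [4B, align 4] → 32
@32: mip_level [1B, align 1] → 33
+3 tail pad (align 4)
size 36, align 4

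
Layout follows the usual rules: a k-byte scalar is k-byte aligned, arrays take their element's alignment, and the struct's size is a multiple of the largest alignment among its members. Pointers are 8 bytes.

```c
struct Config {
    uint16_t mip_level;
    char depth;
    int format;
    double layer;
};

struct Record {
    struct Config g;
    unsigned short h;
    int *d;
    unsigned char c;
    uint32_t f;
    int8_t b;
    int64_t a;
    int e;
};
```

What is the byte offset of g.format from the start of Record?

4

Config: 0..2  mip_level  (2B, 2-aligned); 2..3  depth  (1B, 1-aligned); 3..4  -- padding (1B); 4..8  format  (4B, 4-aligned); 8..16  layer  (8B, 8-aligned); sizeof = 16, alignof = 8
0..16  g  (16B, 8-aligned)
within Config: format at 4
0 + 4 = 4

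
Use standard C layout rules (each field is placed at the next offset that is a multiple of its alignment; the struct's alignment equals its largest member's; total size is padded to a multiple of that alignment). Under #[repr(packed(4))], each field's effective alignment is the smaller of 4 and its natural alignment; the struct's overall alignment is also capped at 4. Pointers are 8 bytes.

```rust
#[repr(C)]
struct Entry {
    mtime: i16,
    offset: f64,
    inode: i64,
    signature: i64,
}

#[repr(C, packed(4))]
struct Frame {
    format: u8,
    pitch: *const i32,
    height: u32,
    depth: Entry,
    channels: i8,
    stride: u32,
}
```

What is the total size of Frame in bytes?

Entry: @0: mtime [2B, align 2] → 2; +6 pad (align 8); @8: offset [8B, align 8] → 16; @16: inode [8B, align 8] → 24; @24: signature [8B, align 8] → 32; size 32, align 8
@0: format [1B, align 1] → 1
+3 pad (align 4)
@4: pitch [8B, align 4] → 12
@12: height [4B, align 4] → 16
@16: depth [32B, align 4] → 48
@48: channels [1B, align 1] → 49
+3 pad (align 4)
@52: stride [4B, align 4] → 56
size 56, align 4

56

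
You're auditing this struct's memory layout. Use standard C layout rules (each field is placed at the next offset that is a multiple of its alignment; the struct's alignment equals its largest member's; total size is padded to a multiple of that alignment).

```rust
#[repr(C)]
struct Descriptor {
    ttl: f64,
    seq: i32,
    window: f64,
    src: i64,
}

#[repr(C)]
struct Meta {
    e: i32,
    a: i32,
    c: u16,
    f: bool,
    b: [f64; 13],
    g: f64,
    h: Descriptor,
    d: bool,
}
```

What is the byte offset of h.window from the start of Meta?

144

Descriptor: @0: ttl [8B, align 8] → 8; @8: seq [4B, align 4] → 12; +4 pad (align 8); @16: window [8B, align 8] → 24; @24: src [8B, align 8] → 32; size 32, align 8
@0: e [4B, align 4] → 4
@4: a [4B, align 4] → 8
@8: c [2B, align 2] → 10
@10: f [1B, align 1] → 11
+5 pad (align 8)
@16: b [104B, align 8] → 120
@120: g [8B, align 8] → 128
@128: h [32B, align 8] → 160
within Descriptor: window at 16
128 + 16 = 144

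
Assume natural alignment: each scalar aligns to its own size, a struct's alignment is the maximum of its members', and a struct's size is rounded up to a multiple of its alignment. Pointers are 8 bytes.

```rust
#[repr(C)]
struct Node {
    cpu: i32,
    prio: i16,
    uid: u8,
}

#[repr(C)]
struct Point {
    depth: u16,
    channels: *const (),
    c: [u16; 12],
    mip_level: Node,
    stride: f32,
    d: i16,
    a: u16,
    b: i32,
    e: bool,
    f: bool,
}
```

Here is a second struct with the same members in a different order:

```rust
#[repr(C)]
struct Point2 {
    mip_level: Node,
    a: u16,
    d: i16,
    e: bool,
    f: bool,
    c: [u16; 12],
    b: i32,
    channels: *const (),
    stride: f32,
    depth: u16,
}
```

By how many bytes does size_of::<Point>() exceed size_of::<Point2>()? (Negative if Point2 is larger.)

0

Node: cpu at 0 (size 4, align 4) → ends 4; prio at 4 (size 2, align 2) → ends 6; uid at 6 (size 1, align 1) → ends 7; tail pad 1 to reach multiple of 4; total 8 bytes, alignment 4
depth at 0 (size 2, align 2) → ends 2
pad 6 to align 8 for channels
channels at 8 (size 8, align 8) → ends 16
c at 16 (size 24, align 2) → ends 40
mip_level at 40 (size 8, align 4) → ends 48
stride at 48 (size 4, align 4) → ends 52
d at 52 (size 2, align 2) → ends 54
a at 54 (size 2, align 2) → ends 56
b at 56 (size 4, align 4) → ends 60
e at 60 (size 1, align 1) → ends 61
f at 61 (size 1, align 1) → ends 62
tail pad 2 to reach multiple of 8
total 64 bytes, alignment 8
— Point2 —
mip_level at 0 (size 8, align 4) → ends 8
a at 8 (size 2, align 2) → ends 10
d at 10 (size 2, align 2) → ends 12
e at 12 (size 1, align 1) → ends 13
f at 13 (size 1, align 1) → ends 14
c at 14 (size 24, align 2) → ends 38
pad 2 to align 4 for b
b at 40 (size 4, align 4) → ends 44
pad 4 to align 8 for channels
channels at 48 (size 8, align 8) → ends 56
stride at 56 (size 4, align 4) → ends 60
depth at 60 (size 2, align 2) → ends 62
tail pad 2 to reach multiple of 8
total 64 bytes, alignment 8
64 − 64 = 0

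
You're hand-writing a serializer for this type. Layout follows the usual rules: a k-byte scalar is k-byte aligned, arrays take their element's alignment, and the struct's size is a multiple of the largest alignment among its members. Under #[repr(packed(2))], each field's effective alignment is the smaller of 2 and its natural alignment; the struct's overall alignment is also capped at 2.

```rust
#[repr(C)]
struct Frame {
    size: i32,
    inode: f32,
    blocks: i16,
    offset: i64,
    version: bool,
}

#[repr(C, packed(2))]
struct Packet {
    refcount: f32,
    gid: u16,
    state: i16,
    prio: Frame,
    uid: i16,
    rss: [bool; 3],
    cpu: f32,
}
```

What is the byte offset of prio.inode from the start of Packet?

Frame: size at 0 (size 4, align 4) → ends 4; inode at 4 (size 4, align 4) → ends 8; blocks at 8 (size 2, align 2) → ends 10; pad 6 to align 8 for offset; offset at 16 (size 8, align 8) → ends 24; version at 24 (size 1, align 1) → ends 25; tail pad 7 to reach multiple of 8; total 32 bytes, alignment 8
refcount at 0 (size 4, align 2) → ends 4
gid at 4 (size 2, align 2) → ends 6
state at 6 (size 2, align 2) → ends 8
prio at 8 (size 32, align 2) → ends 40
within Frame: inode at 4
8 + 4 = 12

12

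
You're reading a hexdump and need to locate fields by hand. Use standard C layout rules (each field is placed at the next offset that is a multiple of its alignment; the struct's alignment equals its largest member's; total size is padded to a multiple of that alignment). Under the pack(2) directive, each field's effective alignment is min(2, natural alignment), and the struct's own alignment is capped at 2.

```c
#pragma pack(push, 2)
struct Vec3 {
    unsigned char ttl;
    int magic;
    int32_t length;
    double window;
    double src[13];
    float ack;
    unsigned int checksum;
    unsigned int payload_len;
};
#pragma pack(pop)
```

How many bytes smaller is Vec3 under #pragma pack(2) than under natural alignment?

10

natural layout:
  0..1  ttl  (1B, 1-aligned)
  1..4  -- padding (3B)
  4..8  magic  (4B, 4-aligned)
  8..12  length  (4B, 4-aligned)
  12..16  -- padding (4B)
  16..24  window  (8B, 8-aligned)
  24..128  src  (104B, 8-aligned)
  128..132  ack  (4B, 4-aligned)
  132..136  checksum  (4B, 4-aligned)
  136..140  payload_len  (4B, 4-aligned)
  140..144  -- tail padding (4B)
  sizeof = 144, alignof = 8
packed(2) layout:
  0..1  ttl  (1B, 1-aligned)
  1..2  -- padding (1B)
  2..6  magic  (4B, 2-aligned)
  6..10  length  (4B, 2-aligned)
  10..18  window  (8B, 2-aligned)
  18..122  src  (104B, 2-aligned)
  122..126  ack  (4B, 2-aligned)
  126..130  checksum  (4B, 2-aligned)
  130..134  payload_len  (4B, 2-aligned)
  sizeof = 134, alignof = 2
144 − 134 = 10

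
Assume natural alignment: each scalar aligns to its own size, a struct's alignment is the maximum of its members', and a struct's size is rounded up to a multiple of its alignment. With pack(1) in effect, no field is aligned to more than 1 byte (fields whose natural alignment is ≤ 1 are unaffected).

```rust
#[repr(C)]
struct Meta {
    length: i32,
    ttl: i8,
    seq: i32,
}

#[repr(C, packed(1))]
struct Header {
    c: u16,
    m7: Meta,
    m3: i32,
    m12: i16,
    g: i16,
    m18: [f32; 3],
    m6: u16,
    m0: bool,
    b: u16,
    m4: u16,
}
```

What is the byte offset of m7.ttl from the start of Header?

6

Meta: 0..4  length  (4B, 4-aligned); 4..5  ttl  (1B, 1-aligned); 5..8  -- padding (3B); 8..12  seq  (4B, 4-aligned); sizeof = 12, alignof = 4
0..2  c  (2B, 1-aligned)
2..14  m7  (12B, 1-aligned)
within Meta: ttl at 4
2 + 4 = 6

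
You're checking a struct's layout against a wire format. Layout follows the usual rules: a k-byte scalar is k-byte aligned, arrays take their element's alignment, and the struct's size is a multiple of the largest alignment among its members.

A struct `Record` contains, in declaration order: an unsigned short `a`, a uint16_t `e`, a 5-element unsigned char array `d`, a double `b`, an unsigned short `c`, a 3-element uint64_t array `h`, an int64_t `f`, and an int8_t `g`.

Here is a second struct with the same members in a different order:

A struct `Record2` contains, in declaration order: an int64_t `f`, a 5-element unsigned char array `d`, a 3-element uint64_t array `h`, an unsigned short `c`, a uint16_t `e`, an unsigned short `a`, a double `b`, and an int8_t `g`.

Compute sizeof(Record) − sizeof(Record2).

8

@0: a [2B, align 2] → 2
@2: e [2B, align 2] → 4
@4: d [5B, align 1] → 9
+7 pad (align 8)
@16: b [8B, align 8] → 24
@24: c [2B, align 2] → 26
+6 pad (align 8)
@32: h [24B, align 8] → 56
@56: f [8B, align 8] → 64
@64: g [1B, align 1] → 65
+7 tail pad (align 8)
size 72, align 8
— Record2 —
@0: f [8B, align 8] → 8
@8: d [5B, align 1] → 13
+3 pad (align 8)
@16: h [24B, align 8] → 40
@40: c [2B, align 2] → 42
@42: e [2B, align 2] → 44
@44: a [2B, align 2] → 46
+2 pad (align 8)
@48: b [8B, align 8] → 56
@56: g [1B, align 1] → 57
+7 tail pad (align 8)
size 64, align 8
72 − 64 = 8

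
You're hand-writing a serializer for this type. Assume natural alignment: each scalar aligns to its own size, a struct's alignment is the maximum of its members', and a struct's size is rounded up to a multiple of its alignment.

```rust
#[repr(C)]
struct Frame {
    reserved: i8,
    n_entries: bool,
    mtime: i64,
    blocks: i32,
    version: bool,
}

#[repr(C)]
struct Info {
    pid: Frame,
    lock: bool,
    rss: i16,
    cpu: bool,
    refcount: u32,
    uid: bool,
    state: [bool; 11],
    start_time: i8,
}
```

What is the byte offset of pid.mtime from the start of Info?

8

Frame: reserved at 0 (size 1, align 1) → ends 1; n_entries at 1 (size 1, align 1) → ends 2; pad 6 to align 8 for mtime; mtime at 8 (size 8, align 8) → ends 16; blocks at 16 (size 4, align 4) → ends 20; version at 20 (size 1, align 1) → ends 21; tail pad 3 to reach multiple of 8; total 24 bytes, alignment 8
pid at 0 (size 24, align 8) → ends 24
within Frame: mtime at 8
0 + 8 = 8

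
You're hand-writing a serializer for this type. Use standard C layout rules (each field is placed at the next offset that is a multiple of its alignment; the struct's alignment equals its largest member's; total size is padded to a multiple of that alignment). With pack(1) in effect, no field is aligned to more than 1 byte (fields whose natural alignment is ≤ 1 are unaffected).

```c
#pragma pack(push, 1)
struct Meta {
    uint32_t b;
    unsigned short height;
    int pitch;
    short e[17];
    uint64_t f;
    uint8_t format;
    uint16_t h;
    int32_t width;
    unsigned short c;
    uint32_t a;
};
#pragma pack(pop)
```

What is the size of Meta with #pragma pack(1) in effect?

0..4  b  (4B, 1-aligned)
4..6  height  (2B, 1-aligned)
6..10  pitch  (4B, 1-aligned)
10..44  e  (34B, 1-aligned)
44..52  f  (8B, 1-aligned)
52..53  format  (1B, 1-aligned)
53..55  h  (2B, 1-aligned)
55..59  width  (4B, 1-aligned)
59..61  c  (2B, 1-aligned)
61..65  a  (4B, 1-aligned)
sizeof = 65, alignof = 1

65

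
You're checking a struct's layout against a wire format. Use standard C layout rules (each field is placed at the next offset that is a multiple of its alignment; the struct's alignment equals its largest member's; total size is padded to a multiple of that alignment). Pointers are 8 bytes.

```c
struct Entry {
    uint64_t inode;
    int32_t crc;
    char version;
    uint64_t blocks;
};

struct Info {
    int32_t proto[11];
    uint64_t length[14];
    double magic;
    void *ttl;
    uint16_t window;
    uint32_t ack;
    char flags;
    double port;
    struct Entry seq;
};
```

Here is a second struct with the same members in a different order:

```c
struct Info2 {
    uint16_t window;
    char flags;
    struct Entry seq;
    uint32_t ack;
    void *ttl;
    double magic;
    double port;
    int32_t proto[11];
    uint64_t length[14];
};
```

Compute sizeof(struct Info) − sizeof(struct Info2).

0

Entry: 0..8  inode  (8B, 8-aligned); 8..12  crc  (4B, 4-aligned); 12..13  version  (1B, 1-aligned); 13..16  -- padding (3B); 16..24  blocks  (8B, 8-aligned); sizeof = 24, alignof = 8
0..44  proto  (44B, 4-aligned)
44..48  -- padding (4B)
48..160  length  (112B, 8-aligned)
160..168  magic  (8B, 8-aligned)
168..176  ttl  (8B, 8-aligned)
176..178  window  (2B, 2-aligned)
178..180  -- padding (2B)
180..184  ack  (4B, 4-aligned)
184..185  flags  (1B, 1-aligned)
185..192  -- padding (7B)
192..200  port  (8B, 8-aligned)
200..224  seq  (24B, 8-aligned)
sizeof = 224, alignof = 8
— Info2 —
0..2  window  (2B, 2-aligned)
2..3  flags  (1B, 1-aligned)
3..8  -- padding (5B)
8..32  seq  (24B, 8-aligned)
32..36  ack  (4B, 4-aligned)
36..40  -- padding (4B)
40..48  ttl  (8B, 8-aligned)
48..56  magic  (8B, 8-aligned)
56..64  port  (8B, 8-aligned)
64..108  proto  (44B, 4-aligned)
108..112  -- padding (4B)
112..224  length  (112B, 8-aligned)
sizeof = 224, alignof = 8
224 − 224 = 0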